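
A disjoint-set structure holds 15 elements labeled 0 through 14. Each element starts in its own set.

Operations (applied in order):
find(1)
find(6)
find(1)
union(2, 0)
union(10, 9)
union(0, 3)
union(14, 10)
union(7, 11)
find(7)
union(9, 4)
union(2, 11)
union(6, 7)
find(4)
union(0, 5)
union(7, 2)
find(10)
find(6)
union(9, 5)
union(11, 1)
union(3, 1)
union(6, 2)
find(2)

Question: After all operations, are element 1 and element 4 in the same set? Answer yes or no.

Step 1: find(1) -> no change; set of 1 is {1}
Step 2: find(6) -> no change; set of 6 is {6}
Step 3: find(1) -> no change; set of 1 is {1}
Step 4: union(2, 0) -> merged; set of 2 now {0, 2}
Step 5: union(10, 9) -> merged; set of 10 now {9, 10}
Step 6: union(0, 3) -> merged; set of 0 now {0, 2, 3}
Step 7: union(14, 10) -> merged; set of 14 now {9, 10, 14}
Step 8: union(7, 11) -> merged; set of 7 now {7, 11}
Step 9: find(7) -> no change; set of 7 is {7, 11}
Step 10: union(9, 4) -> merged; set of 9 now {4, 9, 10, 14}
Step 11: union(2, 11) -> merged; set of 2 now {0, 2, 3, 7, 11}
Step 12: union(6, 7) -> merged; set of 6 now {0, 2, 3, 6, 7, 11}
Step 13: find(4) -> no change; set of 4 is {4, 9, 10, 14}
Step 14: union(0, 5) -> merged; set of 0 now {0, 2, 3, 5, 6, 7, 11}
Step 15: union(7, 2) -> already same set; set of 7 now {0, 2, 3, 5, 6, 7, 11}
Step 16: find(10) -> no change; set of 10 is {4, 9, 10, 14}
Step 17: find(6) -> no change; set of 6 is {0, 2, 3, 5, 6, 7, 11}
Step 18: union(9, 5) -> merged; set of 9 now {0, 2, 3, 4, 5, 6, 7, 9, 10, 11, 14}
Step 19: union(11, 1) -> merged; set of 11 now {0, 1, 2, 3, 4, 5, 6, 7, 9, 10, 11, 14}
Step 20: union(3, 1) -> already same set; set of 3 now {0, 1, 2, 3, 4, 5, 6, 7, 9, 10, 11, 14}
Step 21: union(6, 2) -> already same set; set of 6 now {0, 1, 2, 3, 4, 5, 6, 7, 9, 10, 11, 14}
Step 22: find(2) -> no change; set of 2 is {0, 1, 2, 3, 4, 5, 6, 7, 9, 10, 11, 14}
Set of 1: {0, 1, 2, 3, 4, 5, 6, 7, 9, 10, 11, 14}; 4 is a member.

Answer: yes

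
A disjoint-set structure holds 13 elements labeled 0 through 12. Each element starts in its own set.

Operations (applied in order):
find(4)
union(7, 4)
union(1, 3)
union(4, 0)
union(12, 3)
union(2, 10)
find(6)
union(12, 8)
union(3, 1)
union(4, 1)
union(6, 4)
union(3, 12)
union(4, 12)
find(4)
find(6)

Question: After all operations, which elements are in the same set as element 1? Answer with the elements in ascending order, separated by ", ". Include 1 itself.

Answer: 0, 1, 3, 4, 6, 7, 8, 12

Derivation:
Step 1: find(4) -> no change; set of 4 is {4}
Step 2: union(7, 4) -> merged; set of 7 now {4, 7}
Step 3: union(1, 3) -> merged; set of 1 now {1, 3}
Step 4: union(4, 0) -> merged; set of 4 now {0, 4, 7}
Step 5: union(12, 3) -> merged; set of 12 now {1, 3, 12}
Step 6: union(2, 10) -> merged; set of 2 now {2, 10}
Step 7: find(6) -> no change; set of 6 is {6}
Step 8: union(12, 8) -> merged; set of 12 now {1, 3, 8, 12}
Step 9: union(3, 1) -> already same set; set of 3 now {1, 3, 8, 12}
Step 10: union(4, 1) -> merged; set of 4 now {0, 1, 3, 4, 7, 8, 12}
Step 11: union(6, 4) -> merged; set of 6 now {0, 1, 3, 4, 6, 7, 8, 12}
Step 12: union(3, 12) -> already same set; set of 3 now {0, 1, 3, 4, 6, 7, 8, 12}
Step 13: union(4, 12) -> already same set; set of 4 now {0, 1, 3, 4, 6, 7, 8, 12}
Step 14: find(4) -> no change; set of 4 is {0, 1, 3, 4, 6, 7, 8, 12}
Step 15: find(6) -> no change; set of 6 is {0, 1, 3, 4, 6, 7, 8, 12}
Component of 1: {0, 1, 3, 4, 6, 7, 8, 12}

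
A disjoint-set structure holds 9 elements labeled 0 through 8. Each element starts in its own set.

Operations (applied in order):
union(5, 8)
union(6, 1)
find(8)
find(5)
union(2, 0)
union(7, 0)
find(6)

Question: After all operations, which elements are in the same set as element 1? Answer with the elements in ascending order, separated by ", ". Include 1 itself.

Step 1: union(5, 8) -> merged; set of 5 now {5, 8}
Step 2: union(6, 1) -> merged; set of 6 now {1, 6}
Step 3: find(8) -> no change; set of 8 is {5, 8}
Step 4: find(5) -> no change; set of 5 is {5, 8}
Step 5: union(2, 0) -> merged; set of 2 now {0, 2}
Step 6: union(7, 0) -> merged; set of 7 now {0, 2, 7}
Step 7: find(6) -> no change; set of 6 is {1, 6}
Component of 1: {1, 6}

Answer: 1, 6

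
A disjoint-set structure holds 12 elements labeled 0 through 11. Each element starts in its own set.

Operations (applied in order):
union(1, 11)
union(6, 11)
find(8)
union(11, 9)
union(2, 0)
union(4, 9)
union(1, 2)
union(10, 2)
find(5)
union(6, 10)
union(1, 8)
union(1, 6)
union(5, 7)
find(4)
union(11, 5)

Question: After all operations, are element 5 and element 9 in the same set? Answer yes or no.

Step 1: union(1, 11) -> merged; set of 1 now {1, 11}
Step 2: union(6, 11) -> merged; set of 6 now {1, 6, 11}
Step 3: find(8) -> no change; set of 8 is {8}
Step 4: union(11, 9) -> merged; set of 11 now {1, 6, 9, 11}
Step 5: union(2, 0) -> merged; set of 2 now {0, 2}
Step 6: union(4, 9) -> merged; set of 4 now {1, 4, 6, 9, 11}
Step 7: union(1, 2) -> merged; set of 1 now {0, 1, 2, 4, 6, 9, 11}
Step 8: union(10, 2) -> merged; set of 10 now {0, 1, 2, 4, 6, 9, 10, 11}
Step 9: find(5) -> no change; set of 5 is {5}
Step 10: union(6, 10) -> already same set; set of 6 now {0, 1, 2, 4, 6, 9, 10, 11}
Step 11: union(1, 8) -> merged; set of 1 now {0, 1, 2, 4, 6, 8, 9, 10, 11}
Step 12: union(1, 6) -> already same set; set of 1 now {0, 1, 2, 4, 6, 8, 9, 10, 11}
Step 13: union(5, 7) -> merged; set of 5 now {5, 7}
Step 14: find(4) -> no change; set of 4 is {0, 1, 2, 4, 6, 8, 9, 10, 11}
Step 15: union(11, 5) -> merged; set of 11 now {0, 1, 2, 4, 5, 6, 7, 8, 9, 10, 11}
Set of 5: {0, 1, 2, 4, 5, 6, 7, 8, 9, 10, 11}; 9 is a member.

Answer: yes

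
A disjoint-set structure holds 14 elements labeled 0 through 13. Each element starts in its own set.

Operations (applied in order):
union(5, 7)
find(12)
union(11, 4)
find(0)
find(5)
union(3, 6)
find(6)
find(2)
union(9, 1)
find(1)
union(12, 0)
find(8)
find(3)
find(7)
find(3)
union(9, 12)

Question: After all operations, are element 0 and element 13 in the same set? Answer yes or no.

Answer: no

Derivation:
Step 1: union(5, 7) -> merged; set of 5 now {5, 7}
Step 2: find(12) -> no change; set of 12 is {12}
Step 3: union(11, 4) -> merged; set of 11 now {4, 11}
Step 4: find(0) -> no change; set of 0 is {0}
Step 5: find(5) -> no change; set of 5 is {5, 7}
Step 6: union(3, 6) -> merged; set of 3 now {3, 6}
Step 7: find(6) -> no change; set of 6 is {3, 6}
Step 8: find(2) -> no change; set of 2 is {2}
Step 9: union(9, 1) -> merged; set of 9 now {1, 9}
Step 10: find(1) -> no change; set of 1 is {1, 9}
Step 11: union(12, 0) -> merged; set of 12 now {0, 12}
Step 12: find(8) -> no change; set of 8 is {8}
Step 13: find(3) -> no change; set of 3 is {3, 6}
Step 14: find(7) -> no change; set of 7 is {5, 7}
Step 15: find(3) -> no change; set of 3 is {3, 6}
Step 16: union(9, 12) -> merged; set of 9 now {0, 1, 9, 12}
Set of 0: {0, 1, 9, 12}; 13 is not a member.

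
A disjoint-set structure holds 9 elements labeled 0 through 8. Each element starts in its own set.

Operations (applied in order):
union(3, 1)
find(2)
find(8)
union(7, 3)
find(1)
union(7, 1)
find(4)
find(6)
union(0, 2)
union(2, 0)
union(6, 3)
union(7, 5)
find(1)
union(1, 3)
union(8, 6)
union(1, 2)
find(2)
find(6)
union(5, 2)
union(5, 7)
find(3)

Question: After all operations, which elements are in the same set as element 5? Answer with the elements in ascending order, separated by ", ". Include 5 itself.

Step 1: union(3, 1) -> merged; set of 3 now {1, 3}
Step 2: find(2) -> no change; set of 2 is {2}
Step 3: find(8) -> no change; set of 8 is {8}
Step 4: union(7, 3) -> merged; set of 7 now {1, 3, 7}
Step 5: find(1) -> no change; set of 1 is {1, 3, 7}
Step 6: union(7, 1) -> already same set; set of 7 now {1, 3, 7}
Step 7: find(4) -> no change; set of 4 is {4}
Step 8: find(6) -> no change; set of 6 is {6}
Step 9: union(0, 2) -> merged; set of 0 now {0, 2}
Step 10: union(2, 0) -> already same set; set of 2 now {0, 2}
Step 11: union(6, 3) -> merged; set of 6 now {1, 3, 6, 7}
Step 12: union(7, 5) -> merged; set of 7 now {1, 3, 5, 6, 7}
Step 13: find(1) -> no change; set of 1 is {1, 3, 5, 6, 7}
Step 14: union(1, 3) -> already same set; set of 1 now {1, 3, 5, 6, 7}
Step 15: union(8, 6) -> merged; set of 8 now {1, 3, 5, 6, 7, 8}
Step 16: union(1, 2) -> merged; set of 1 now {0, 1, 2, 3, 5, 6, 7, 8}
Step 17: find(2) -> no change; set of 2 is {0, 1, 2, 3, 5, 6, 7, 8}
Step 18: find(6) -> no change; set of 6 is {0, 1, 2, 3, 5, 6, 7, 8}
Step 19: union(5, 2) -> already same set; set of 5 now {0, 1, 2, 3, 5, 6, 7, 8}
Step 20: union(5, 7) -> already same set; set of 5 now {0, 1, 2, 3, 5, 6, 7, 8}
Step 21: find(3) -> no change; set of 3 is {0, 1, 2, 3, 5, 6, 7, 8}
Component of 5: {0, 1, 2, 3, 5, 6, 7, 8}

Answer: 0, 1, 2, 3, 5, 6, 7, 8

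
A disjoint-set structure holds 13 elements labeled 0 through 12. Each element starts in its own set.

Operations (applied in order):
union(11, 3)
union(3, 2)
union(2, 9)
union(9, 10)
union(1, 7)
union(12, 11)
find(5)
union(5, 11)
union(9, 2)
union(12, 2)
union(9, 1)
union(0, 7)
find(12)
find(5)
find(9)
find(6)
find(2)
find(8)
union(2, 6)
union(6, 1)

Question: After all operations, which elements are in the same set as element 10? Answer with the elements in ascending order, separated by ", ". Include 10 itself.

Step 1: union(11, 3) -> merged; set of 11 now {3, 11}
Step 2: union(3, 2) -> merged; set of 3 now {2, 3, 11}
Step 3: union(2, 9) -> merged; set of 2 now {2, 3, 9, 11}
Step 4: union(9, 10) -> merged; set of 9 now {2, 3, 9, 10, 11}
Step 5: union(1, 7) -> merged; set of 1 now {1, 7}
Step 6: union(12, 11) -> merged; set of 12 now {2, 3, 9, 10, 11, 12}
Step 7: find(5) -> no change; set of 5 is {5}
Step 8: union(5, 11) -> merged; set of 5 now {2, 3, 5, 9, 10, 11, 12}
Step 9: union(9, 2) -> already same set; set of 9 now {2, 3, 5, 9, 10, 11, 12}
Step 10: union(12, 2) -> already same set; set of 12 now {2, 3, 5, 9, 10, 11, 12}
Step 11: union(9, 1) -> merged; set of 9 now {1, 2, 3, 5, 7, 9, 10, 11, 12}
Step 12: union(0, 7) -> merged; set of 0 now {0, 1, 2, 3, 5, 7, 9, 10, 11, 12}
Step 13: find(12) -> no change; set of 12 is {0, 1, 2, 3, 5, 7, 9, 10, 11, 12}
Step 14: find(5) -> no change; set of 5 is {0, 1, 2, 3, 5, 7, 9, 10, 11, 12}
Step 15: find(9) -> no change; set of 9 is {0, 1, 2, 3, 5, 7, 9, 10, 11, 12}
Step 16: find(6) -> no change; set of 6 is {6}
Step 17: find(2) -> no change; set of 2 is {0, 1, 2, 3, 5, 7, 9, 10, 11, 12}
Step 18: find(8) -> no change; set of 8 is {8}
Step 19: union(2, 6) -> merged; set of 2 now {0, 1, 2, 3, 5, 6, 7, 9, 10, 11, 12}
Step 20: union(6, 1) -> already same set; set of 6 now {0, 1, 2, 3, 5, 6, 7, 9, 10, 11, 12}
Component of 10: {0, 1, 2, 3, 5, 6, 7, 9, 10, 11, 12}

Answer: 0, 1, 2, 3, 5, 6, 7, 9, 10, 11, 12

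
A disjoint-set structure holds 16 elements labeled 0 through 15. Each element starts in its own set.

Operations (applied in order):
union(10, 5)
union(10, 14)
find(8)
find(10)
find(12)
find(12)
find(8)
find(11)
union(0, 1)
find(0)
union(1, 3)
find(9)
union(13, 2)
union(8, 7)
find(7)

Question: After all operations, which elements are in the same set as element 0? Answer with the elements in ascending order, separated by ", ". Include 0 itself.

Step 1: union(10, 5) -> merged; set of 10 now {5, 10}
Step 2: union(10, 14) -> merged; set of 10 now {5, 10, 14}
Step 3: find(8) -> no change; set of 8 is {8}
Step 4: find(10) -> no change; set of 10 is {5, 10, 14}
Step 5: find(12) -> no change; set of 12 is {12}
Step 6: find(12) -> no change; set of 12 is {12}
Step 7: find(8) -> no change; set of 8 is {8}
Step 8: find(11) -> no change; set of 11 is {11}
Step 9: union(0, 1) -> merged; set of 0 now {0, 1}
Step 10: find(0) -> no change; set of 0 is {0, 1}
Step 11: union(1, 3) -> merged; set of 1 now {0, 1, 3}
Step 12: find(9) -> no change; set of 9 is {9}
Step 13: union(13, 2) -> merged; set of 13 now {2, 13}
Step 14: union(8, 7) -> merged; set of 8 now {7, 8}
Step 15: find(7) -> no change; set of 7 is {7, 8}
Component of 0: {0, 1, 3}

Answer: 0, 1, 3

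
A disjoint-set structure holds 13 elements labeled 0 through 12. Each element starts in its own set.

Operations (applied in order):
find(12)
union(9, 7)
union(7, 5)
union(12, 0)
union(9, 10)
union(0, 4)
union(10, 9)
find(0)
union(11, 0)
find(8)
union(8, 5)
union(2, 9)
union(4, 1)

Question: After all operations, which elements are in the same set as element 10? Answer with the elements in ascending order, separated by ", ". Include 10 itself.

Step 1: find(12) -> no change; set of 12 is {12}
Step 2: union(9, 7) -> merged; set of 9 now {7, 9}
Step 3: union(7, 5) -> merged; set of 7 now {5, 7, 9}
Step 4: union(12, 0) -> merged; set of 12 now {0, 12}
Step 5: union(9, 10) -> merged; set of 9 now {5, 7, 9, 10}
Step 6: union(0, 4) -> merged; set of 0 now {0, 4, 12}
Step 7: union(10, 9) -> already same set; set of 10 now {5, 7, 9, 10}
Step 8: find(0) -> no change; set of 0 is {0, 4, 12}
Step 9: union(11, 0) -> merged; set of 11 now {0, 4, 11, 12}
Step 10: find(8) -> no change; set of 8 is {8}
Step 11: union(8, 5) -> merged; set of 8 now {5, 7, 8, 9, 10}
Step 12: union(2, 9) -> merged; set of 2 now {2, 5, 7, 8, 9, 10}
Step 13: union(4, 1) -> merged; set of 4 now {0, 1, 4, 11, 12}
Component of 10: {2, 5, 7, 8, 9, 10}

Answer: 2, 5, 7, 8, 9, 10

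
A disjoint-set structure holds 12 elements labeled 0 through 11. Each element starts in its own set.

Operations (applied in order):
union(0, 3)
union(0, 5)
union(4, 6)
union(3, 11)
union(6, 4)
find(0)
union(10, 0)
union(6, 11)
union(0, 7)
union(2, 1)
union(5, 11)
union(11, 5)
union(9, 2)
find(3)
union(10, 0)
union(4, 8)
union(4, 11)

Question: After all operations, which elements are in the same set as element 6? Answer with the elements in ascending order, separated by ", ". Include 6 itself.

Answer: 0, 3, 4, 5, 6, 7, 8, 10, 11

Derivation:
Step 1: union(0, 3) -> merged; set of 0 now {0, 3}
Step 2: union(0, 5) -> merged; set of 0 now {0, 3, 5}
Step 3: union(4, 6) -> merged; set of 4 now {4, 6}
Step 4: union(3, 11) -> merged; set of 3 now {0, 3, 5, 11}
Step 5: union(6, 4) -> already same set; set of 6 now {4, 6}
Step 6: find(0) -> no change; set of 0 is {0, 3, 5, 11}
Step 7: union(10, 0) -> merged; set of 10 now {0, 3, 5, 10, 11}
Step 8: union(6, 11) -> merged; set of 6 now {0, 3, 4, 5, 6, 10, 11}
Step 9: union(0, 7) -> merged; set of 0 now {0, 3, 4, 5, 6, 7, 10, 11}
Step 10: union(2, 1) -> merged; set of 2 now {1, 2}
Step 11: union(5, 11) -> already same set; set of 5 now {0, 3, 4, 5, 6, 7, 10, 11}
Step 12: union(11, 5) -> already same set; set of 11 now {0, 3, 4, 5, 6, 7, 10, 11}
Step 13: union(9, 2) -> merged; set of 9 now {1, 2, 9}
Step 14: find(3) -> no change; set of 3 is {0, 3, 4, 5, 6, 7, 10, 11}
Step 15: union(10, 0) -> already same set; set of 10 now {0, 3, 4, 5, 6, 7, 10, 11}
Step 16: union(4, 8) -> merged; set of 4 now {0, 3, 4, 5, 6, 7, 8, 10, 11}
Step 17: union(4, 11) -> already same set; set of 4 now {0, 3, 4, 5, 6, 7, 8, 10, 11}
Component of 6: {0, 3, 4, 5, 6, 7, 8, 10, 11}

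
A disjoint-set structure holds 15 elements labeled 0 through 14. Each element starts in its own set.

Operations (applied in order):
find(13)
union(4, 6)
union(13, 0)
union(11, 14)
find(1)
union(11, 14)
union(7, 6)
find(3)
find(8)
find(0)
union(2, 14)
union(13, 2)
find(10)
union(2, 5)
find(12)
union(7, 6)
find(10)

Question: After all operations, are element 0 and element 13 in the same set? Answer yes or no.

Answer: yes

Derivation:
Step 1: find(13) -> no change; set of 13 is {13}
Step 2: union(4, 6) -> merged; set of 4 now {4, 6}
Step 3: union(13, 0) -> merged; set of 13 now {0, 13}
Step 4: union(11, 14) -> merged; set of 11 now {11, 14}
Step 5: find(1) -> no change; set of 1 is {1}
Step 6: union(11, 14) -> already same set; set of 11 now {11, 14}
Step 7: union(7, 6) -> merged; set of 7 now {4, 6, 7}
Step 8: find(3) -> no change; set of 3 is {3}
Step 9: find(8) -> no change; set of 8 is {8}
Step 10: find(0) -> no change; set of 0 is {0, 13}
Step 11: union(2, 14) -> merged; set of 2 now {2, 11, 14}
Step 12: union(13, 2) -> merged; set of 13 now {0, 2, 11, 13, 14}
Step 13: find(10) -> no change; set of 10 is {10}
Step 14: union(2, 5) -> merged; set of 2 now {0, 2, 5, 11, 13, 14}
Step 15: find(12) -> no change; set of 12 is {12}
Step 16: union(7, 6) -> already same set; set of 7 now {4, 6, 7}
Step 17: find(10) -> no change; set of 10 is {10}
Set of 0: {0, 2, 5, 11, 13, 14}; 13 is a member.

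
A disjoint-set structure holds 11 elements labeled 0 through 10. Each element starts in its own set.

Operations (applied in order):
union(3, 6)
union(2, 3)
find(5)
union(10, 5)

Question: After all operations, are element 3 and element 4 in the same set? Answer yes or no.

Answer: no

Derivation:
Step 1: union(3, 6) -> merged; set of 3 now {3, 6}
Step 2: union(2, 3) -> merged; set of 2 now {2, 3, 6}
Step 3: find(5) -> no change; set of 5 is {5}
Step 4: union(10, 5) -> merged; set of 10 now {5, 10}
Set of 3: {2, 3, 6}; 4 is not a member.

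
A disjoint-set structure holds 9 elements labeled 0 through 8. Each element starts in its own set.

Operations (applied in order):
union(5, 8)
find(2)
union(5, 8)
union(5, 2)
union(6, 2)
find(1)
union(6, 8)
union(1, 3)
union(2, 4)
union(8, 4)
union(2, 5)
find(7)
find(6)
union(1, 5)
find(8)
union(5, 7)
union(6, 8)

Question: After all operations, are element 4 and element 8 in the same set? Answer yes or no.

Answer: yes

Derivation:
Step 1: union(5, 8) -> merged; set of 5 now {5, 8}
Step 2: find(2) -> no change; set of 2 is {2}
Step 3: union(5, 8) -> already same set; set of 5 now {5, 8}
Step 4: union(5, 2) -> merged; set of 5 now {2, 5, 8}
Step 5: union(6, 2) -> merged; set of 6 now {2, 5, 6, 8}
Step 6: find(1) -> no change; set of 1 is {1}
Step 7: union(6, 8) -> already same set; set of 6 now {2, 5, 6, 8}
Step 8: union(1, 3) -> merged; set of 1 now {1, 3}
Step 9: union(2, 4) -> merged; set of 2 now {2, 4, 5, 6, 8}
Step 10: union(8, 4) -> already same set; set of 8 now {2, 4, 5, 6, 8}
Step 11: union(2, 5) -> already same set; set of 2 now {2, 4, 5, 6, 8}
Step 12: find(7) -> no change; set of 7 is {7}
Step 13: find(6) -> no change; set of 6 is {2, 4, 5, 6, 8}
Step 14: union(1, 5) -> merged; set of 1 now {1, 2, 3, 4, 5, 6, 8}
Step 15: find(8) -> no change; set of 8 is {1, 2, 3, 4, 5, 6, 8}
Step 16: union(5, 7) -> merged; set of 5 now {1, 2, 3, 4, 5, 6, 7, 8}
Step 17: union(6, 8) -> already same set; set of 6 now {1, 2, 3, 4, 5, 6, 7, 8}
Set of 4: {1, 2, 3, 4, 5, 6, 7, 8}; 8 is a member.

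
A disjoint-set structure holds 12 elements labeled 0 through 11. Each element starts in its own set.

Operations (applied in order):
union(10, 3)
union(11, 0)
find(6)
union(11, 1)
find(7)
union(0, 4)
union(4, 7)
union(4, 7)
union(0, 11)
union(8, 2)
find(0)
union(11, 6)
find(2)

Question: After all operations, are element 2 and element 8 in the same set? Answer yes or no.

Step 1: union(10, 3) -> merged; set of 10 now {3, 10}
Step 2: union(11, 0) -> merged; set of 11 now {0, 11}
Step 3: find(6) -> no change; set of 6 is {6}
Step 4: union(11, 1) -> merged; set of 11 now {0, 1, 11}
Step 5: find(7) -> no change; set of 7 is {7}
Step 6: union(0, 4) -> merged; set of 0 now {0, 1, 4, 11}
Step 7: union(4, 7) -> merged; set of 4 now {0, 1, 4, 7, 11}
Step 8: union(4, 7) -> already same set; set of 4 now {0, 1, 4, 7, 11}
Step 9: union(0, 11) -> already same set; set of 0 now {0, 1, 4, 7, 11}
Step 10: union(8, 2) -> merged; set of 8 now {2, 8}
Step 11: find(0) -> no change; set of 0 is {0, 1, 4, 7, 11}
Step 12: union(11, 6) -> merged; set of 11 now {0, 1, 4, 6, 7, 11}
Step 13: find(2) -> no change; set of 2 is {2, 8}
Set of 2: {2, 8}; 8 is a member.

Answer: yes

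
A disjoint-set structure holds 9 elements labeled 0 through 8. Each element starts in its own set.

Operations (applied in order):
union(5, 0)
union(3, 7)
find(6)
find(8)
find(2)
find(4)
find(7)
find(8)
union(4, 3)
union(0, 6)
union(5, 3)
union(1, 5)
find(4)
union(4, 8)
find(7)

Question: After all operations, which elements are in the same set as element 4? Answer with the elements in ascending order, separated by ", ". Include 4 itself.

Step 1: union(5, 0) -> merged; set of 5 now {0, 5}
Step 2: union(3, 7) -> merged; set of 3 now {3, 7}
Step 3: find(6) -> no change; set of 6 is {6}
Step 4: find(8) -> no change; set of 8 is {8}
Step 5: find(2) -> no change; set of 2 is {2}
Step 6: find(4) -> no change; set of 4 is {4}
Step 7: find(7) -> no change; set of 7 is {3, 7}
Step 8: find(8) -> no change; set of 8 is {8}
Step 9: union(4, 3) -> merged; set of 4 now {3, 4, 7}
Step 10: union(0, 6) -> merged; set of 0 now {0, 5, 6}
Step 11: union(5, 3) -> merged; set of 5 now {0, 3, 4, 5, 6, 7}
Step 12: union(1, 5) -> merged; set of 1 now {0, 1, 3, 4, 5, 6, 7}
Step 13: find(4) -> no change; set of 4 is {0, 1, 3, 4, 5, 6, 7}
Step 14: union(4, 8) -> merged; set of 4 now {0, 1, 3, 4, 5, 6, 7, 8}
Step 15: find(7) -> no change; set of 7 is {0, 1, 3, 4, 5, 6, 7, 8}
Component of 4: {0, 1, 3, 4, 5, 6, 7, 8}

Answer: 0, 1, 3, 4, 5, 6, 7, 8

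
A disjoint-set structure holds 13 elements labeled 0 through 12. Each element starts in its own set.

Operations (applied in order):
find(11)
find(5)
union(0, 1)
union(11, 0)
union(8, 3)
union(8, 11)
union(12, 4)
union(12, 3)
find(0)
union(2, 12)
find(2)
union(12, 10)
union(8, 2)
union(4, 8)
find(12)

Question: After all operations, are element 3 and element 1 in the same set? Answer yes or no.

Step 1: find(11) -> no change; set of 11 is {11}
Step 2: find(5) -> no change; set of 5 is {5}
Step 3: union(0, 1) -> merged; set of 0 now {0, 1}
Step 4: union(11, 0) -> merged; set of 11 now {0, 1, 11}
Step 5: union(8, 3) -> merged; set of 8 now {3, 8}
Step 6: union(8, 11) -> merged; set of 8 now {0, 1, 3, 8, 11}
Step 7: union(12, 4) -> merged; set of 12 now {4, 12}
Step 8: union(12, 3) -> merged; set of 12 now {0, 1, 3, 4, 8, 11, 12}
Step 9: find(0) -> no change; set of 0 is {0, 1, 3, 4, 8, 11, 12}
Step 10: union(2, 12) -> merged; set of 2 now {0, 1, 2, 3, 4, 8, 11, 12}
Step 11: find(2) -> no change; set of 2 is {0, 1, 2, 3, 4, 8, 11, 12}
Step 12: union(12, 10) -> merged; set of 12 now {0, 1, 2, 3, 4, 8, 10, 11, 12}
Step 13: union(8, 2) -> already same set; set of 8 now {0, 1, 2, 3, 4, 8, 10, 11, 12}
Step 14: union(4, 8) -> already same set; set of 4 now {0, 1, 2, 3, 4, 8, 10, 11, 12}
Step 15: find(12) -> no change; set of 12 is {0, 1, 2, 3, 4, 8, 10, 11, 12}
Set of 3: {0, 1, 2, 3, 4, 8, 10, 11, 12}; 1 is a member.

Answer: yes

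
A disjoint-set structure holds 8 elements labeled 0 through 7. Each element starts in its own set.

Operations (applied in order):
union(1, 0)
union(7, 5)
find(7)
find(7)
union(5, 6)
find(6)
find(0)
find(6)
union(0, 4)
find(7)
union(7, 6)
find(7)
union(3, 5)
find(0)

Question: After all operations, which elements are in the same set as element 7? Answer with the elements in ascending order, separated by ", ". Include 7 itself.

Step 1: union(1, 0) -> merged; set of 1 now {0, 1}
Step 2: union(7, 5) -> merged; set of 7 now {5, 7}
Step 3: find(7) -> no change; set of 7 is {5, 7}
Step 4: find(7) -> no change; set of 7 is {5, 7}
Step 5: union(5, 6) -> merged; set of 5 now {5, 6, 7}
Step 6: find(6) -> no change; set of 6 is {5, 6, 7}
Step 7: find(0) -> no change; set of 0 is {0, 1}
Step 8: find(6) -> no change; set of 6 is {5, 6, 7}
Step 9: union(0, 4) -> merged; set of 0 now {0, 1, 4}
Step 10: find(7) -> no change; set of 7 is {5, 6, 7}
Step 11: union(7, 6) -> already same set; set of 7 now {5, 6, 7}
Step 12: find(7) -> no change; set of 7 is {5, 6, 7}
Step 13: union(3, 5) -> merged; set of 3 now {3, 5, 6, 7}
Step 14: find(0) -> no change; set of 0 is {0, 1, 4}
Component of 7: {3, 5, 6, 7}

Answer: 3, 5, 6, 7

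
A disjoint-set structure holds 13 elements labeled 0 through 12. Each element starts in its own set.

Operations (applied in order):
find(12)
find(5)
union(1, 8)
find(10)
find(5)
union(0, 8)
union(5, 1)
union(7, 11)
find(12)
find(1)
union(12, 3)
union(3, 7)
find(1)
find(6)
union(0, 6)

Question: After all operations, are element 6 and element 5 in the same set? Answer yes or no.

Step 1: find(12) -> no change; set of 12 is {12}
Step 2: find(5) -> no change; set of 5 is {5}
Step 3: union(1, 8) -> merged; set of 1 now {1, 8}
Step 4: find(10) -> no change; set of 10 is {10}
Step 5: find(5) -> no change; set of 5 is {5}
Step 6: union(0, 8) -> merged; set of 0 now {0, 1, 8}
Step 7: union(5, 1) -> merged; set of 5 now {0, 1, 5, 8}
Step 8: union(7, 11) -> merged; set of 7 now {7, 11}
Step 9: find(12) -> no change; set of 12 is {12}
Step 10: find(1) -> no change; set of 1 is {0, 1, 5, 8}
Step 11: union(12, 3) -> merged; set of 12 now {3, 12}
Step 12: union(3, 7) -> merged; set of 3 now {3, 7, 11, 12}
Step 13: find(1) -> no change; set of 1 is {0, 1, 5, 8}
Step 14: find(6) -> no change; set of 6 is {6}
Step 15: union(0, 6) -> merged; set of 0 now {0, 1, 5, 6, 8}
Set of 6: {0, 1, 5, 6, 8}; 5 is a member.

Answer: yes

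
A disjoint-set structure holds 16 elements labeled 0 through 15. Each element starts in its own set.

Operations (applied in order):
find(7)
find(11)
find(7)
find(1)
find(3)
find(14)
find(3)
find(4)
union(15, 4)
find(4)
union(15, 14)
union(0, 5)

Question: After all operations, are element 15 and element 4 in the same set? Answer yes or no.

Answer: yes

Derivation:
Step 1: find(7) -> no change; set of 7 is {7}
Step 2: find(11) -> no change; set of 11 is {11}
Step 3: find(7) -> no change; set of 7 is {7}
Step 4: find(1) -> no change; set of 1 is {1}
Step 5: find(3) -> no change; set of 3 is {3}
Step 6: find(14) -> no change; set of 14 is {14}
Step 7: find(3) -> no change; set of 3 is {3}
Step 8: find(4) -> no change; set of 4 is {4}
Step 9: union(15, 4) -> merged; set of 15 now {4, 15}
Step 10: find(4) -> no change; set of 4 is {4, 15}
Step 11: union(15, 14) -> merged; set of 15 now {4, 14, 15}
Step 12: union(0, 5) -> merged; set of 0 now {0, 5}
Set of 15: {4, 14, 15}; 4 is a member.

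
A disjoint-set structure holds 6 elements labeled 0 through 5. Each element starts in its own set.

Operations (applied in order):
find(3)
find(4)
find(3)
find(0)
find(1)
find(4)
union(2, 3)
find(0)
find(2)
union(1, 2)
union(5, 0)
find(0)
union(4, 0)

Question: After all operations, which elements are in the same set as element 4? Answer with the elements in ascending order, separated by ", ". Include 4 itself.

Step 1: find(3) -> no change; set of 3 is {3}
Step 2: find(4) -> no change; set of 4 is {4}
Step 3: find(3) -> no change; set of 3 is {3}
Step 4: find(0) -> no change; set of 0 is {0}
Step 5: find(1) -> no change; set of 1 is {1}
Step 6: find(4) -> no change; set of 4 is {4}
Step 7: union(2, 3) -> merged; set of 2 now {2, 3}
Step 8: find(0) -> no change; set of 0 is {0}
Step 9: find(2) -> no change; set of 2 is {2, 3}
Step 10: union(1, 2) -> merged; set of 1 now {1, 2, 3}
Step 11: union(5, 0) -> merged; set of 5 now {0, 5}
Step 12: find(0) -> no change; set of 0 is {0, 5}
Step 13: union(4, 0) -> merged; set of 4 now {0, 4, 5}
Component of 4: {0, 4, 5}

Answer: 0, 4, 5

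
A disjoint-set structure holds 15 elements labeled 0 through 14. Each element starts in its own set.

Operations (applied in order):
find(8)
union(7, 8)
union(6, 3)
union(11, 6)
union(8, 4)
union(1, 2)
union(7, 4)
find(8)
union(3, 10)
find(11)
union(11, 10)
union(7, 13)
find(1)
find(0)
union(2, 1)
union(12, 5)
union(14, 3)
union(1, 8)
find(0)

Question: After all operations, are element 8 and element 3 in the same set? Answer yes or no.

Step 1: find(8) -> no change; set of 8 is {8}
Step 2: union(7, 8) -> merged; set of 7 now {7, 8}
Step 3: union(6, 3) -> merged; set of 6 now {3, 6}
Step 4: union(11, 6) -> merged; set of 11 now {3, 6, 11}
Step 5: union(8, 4) -> merged; set of 8 now {4, 7, 8}
Step 6: union(1, 2) -> merged; set of 1 now {1, 2}
Step 7: union(7, 4) -> already same set; set of 7 now {4, 7, 8}
Step 8: find(8) -> no change; set of 8 is {4, 7, 8}
Step 9: union(3, 10) -> merged; set of 3 now {3, 6, 10, 11}
Step 10: find(11) -> no change; set of 11 is {3, 6, 10, 11}
Step 11: union(11, 10) -> already same set; set of 11 now {3, 6, 10, 11}
Step 12: union(7, 13) -> merged; set of 7 now {4, 7, 8, 13}
Step 13: find(1) -> no change; set of 1 is {1, 2}
Step 14: find(0) -> no change; set of 0 is {0}
Step 15: union(2, 1) -> already same set; set of 2 now {1, 2}
Step 16: union(12, 5) -> merged; set of 12 now {5, 12}
Step 17: union(14, 3) -> merged; set of 14 now {3, 6, 10, 11, 14}
Step 18: union(1, 8) -> merged; set of 1 now {1, 2, 4, 7, 8, 13}
Step 19: find(0) -> no change; set of 0 is {0}
Set of 8: {1, 2, 4, 7, 8, 13}; 3 is not a member.

Answer: no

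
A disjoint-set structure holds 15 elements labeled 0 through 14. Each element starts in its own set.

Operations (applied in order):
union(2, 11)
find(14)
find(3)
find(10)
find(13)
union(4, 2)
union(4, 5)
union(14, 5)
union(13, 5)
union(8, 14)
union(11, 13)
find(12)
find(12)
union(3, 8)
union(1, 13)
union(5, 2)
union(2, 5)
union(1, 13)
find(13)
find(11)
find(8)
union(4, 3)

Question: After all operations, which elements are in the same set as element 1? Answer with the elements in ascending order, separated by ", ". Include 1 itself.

Step 1: union(2, 11) -> merged; set of 2 now {2, 11}
Step 2: find(14) -> no change; set of 14 is {14}
Step 3: find(3) -> no change; set of 3 is {3}
Step 4: find(10) -> no change; set of 10 is {10}
Step 5: find(13) -> no change; set of 13 is {13}
Step 6: union(4, 2) -> merged; set of 4 now {2, 4, 11}
Step 7: union(4, 5) -> merged; set of 4 now {2, 4, 5, 11}
Step 8: union(14, 5) -> merged; set of 14 now {2, 4, 5, 11, 14}
Step 9: union(13, 5) -> merged; set of 13 now {2, 4, 5, 11, 13, 14}
Step 10: union(8, 14) -> merged; set of 8 now {2, 4, 5, 8, 11, 13, 14}
Step 11: union(11, 13) -> already same set; set of 11 now {2, 4, 5, 8, 11, 13, 14}
Step 12: find(12) -> no change; set of 12 is {12}
Step 13: find(12) -> no change; set of 12 is {12}
Step 14: union(3, 8) -> merged; set of 3 now {2, 3, 4, 5, 8, 11, 13, 14}
Step 15: union(1, 13) -> merged; set of 1 now {1, 2, 3, 4, 5, 8, 11, 13, 14}
Step 16: union(5, 2) -> already same set; set of 5 now {1, 2, 3, 4, 5, 8, 11, 13, 14}
Step 17: union(2, 5) -> already same set; set of 2 now {1, 2, 3, 4, 5, 8, 11, 13, 14}
Step 18: union(1, 13) -> already same set; set of 1 now {1, 2, 3, 4, 5, 8, 11, 13, 14}
Step 19: find(13) -> no change; set of 13 is {1, 2, 3, 4, 5, 8, 11, 13, 14}
Step 20: find(11) -> no change; set of 11 is {1, 2, 3, 4, 5, 8, 11, 13, 14}
Step 21: find(8) -> no change; set of 8 is {1, 2, 3, 4, 5, 8, 11, 13, 14}
Step 22: union(4, 3) -> already same set; set of 4 now {1, 2, 3, 4, 5, 8, 11, 13, 14}
Component of 1: {1, 2, 3, 4, 5, 8, 11, 13, 14}

Answer: 1, 2, 3, 4, 5, 8, 11, 13, 14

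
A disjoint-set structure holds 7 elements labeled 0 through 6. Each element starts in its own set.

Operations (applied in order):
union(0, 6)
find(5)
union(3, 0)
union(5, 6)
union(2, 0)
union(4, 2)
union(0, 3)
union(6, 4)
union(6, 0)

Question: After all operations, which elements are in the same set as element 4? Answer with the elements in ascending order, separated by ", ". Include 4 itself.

Answer: 0, 2, 3, 4, 5, 6

Derivation:
Step 1: union(0, 6) -> merged; set of 0 now {0, 6}
Step 2: find(5) -> no change; set of 5 is {5}
Step 3: union(3, 0) -> merged; set of 3 now {0, 3, 6}
Step 4: union(5, 6) -> merged; set of 5 now {0, 3, 5, 6}
Step 5: union(2, 0) -> merged; set of 2 now {0, 2, 3, 5, 6}
Step 6: union(4, 2) -> merged; set of 4 now {0, 2, 3, 4, 5, 6}
Step 7: union(0, 3) -> already same set; set of 0 now {0, 2, 3, 4, 5, 6}
Step 8: union(6, 4) -> already same set; set of 6 now {0, 2, 3, 4, 5, 6}
Step 9: union(6, 0) -> already same set; set of 6 now {0, 2, 3, 4, 5, 6}
Component of 4: {0, 2, 3, 4, 5, 6}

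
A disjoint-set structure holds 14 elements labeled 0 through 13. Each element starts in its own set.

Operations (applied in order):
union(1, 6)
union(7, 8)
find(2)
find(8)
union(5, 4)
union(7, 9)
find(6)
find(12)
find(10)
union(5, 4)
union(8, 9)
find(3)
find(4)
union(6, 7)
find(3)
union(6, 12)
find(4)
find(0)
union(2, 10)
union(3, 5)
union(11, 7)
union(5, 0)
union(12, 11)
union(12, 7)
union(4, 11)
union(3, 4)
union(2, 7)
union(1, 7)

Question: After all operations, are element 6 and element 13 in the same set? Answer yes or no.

Answer: no

Derivation:
Step 1: union(1, 6) -> merged; set of 1 now {1, 6}
Step 2: union(7, 8) -> merged; set of 7 now {7, 8}
Step 3: find(2) -> no change; set of 2 is {2}
Step 4: find(8) -> no change; set of 8 is {7, 8}
Step 5: union(5, 4) -> merged; set of 5 now {4, 5}
Step 6: union(7, 9) -> merged; set of 7 now {7, 8, 9}
Step 7: find(6) -> no change; set of 6 is {1, 6}
Step 8: find(12) -> no change; set of 12 is {12}
Step 9: find(10) -> no change; set of 10 is {10}
Step 10: union(5, 4) -> already same set; set of 5 now {4, 5}
Step 11: union(8, 9) -> already same set; set of 8 now {7, 8, 9}
Step 12: find(3) -> no change; set of 3 is {3}
Step 13: find(4) -> no change; set of 4 is {4, 5}
Step 14: union(6, 7) -> merged; set of 6 now {1, 6, 7, 8, 9}
Step 15: find(3) -> no change; set of 3 is {3}
Step 16: union(6, 12) -> merged; set of 6 now {1, 6, 7, 8, 9, 12}
Step 17: find(4) -> no change; set of 4 is {4, 5}
Step 18: find(0) -> no change; set of 0 is {0}
Step 19: union(2, 10) -> merged; set of 2 now {2, 10}
Step 20: union(3, 5) -> merged; set of 3 now {3, 4, 5}
Step 21: union(11, 7) -> merged; set of 11 now {1, 6, 7, 8, 9, 11, 12}
Step 22: union(5, 0) -> merged; set of 5 now {0, 3, 4, 5}
Step 23: union(12, 11) -> already same set; set of 12 now {1, 6, 7, 8, 9, 11, 12}
Step 24: union(12, 7) -> already same set; set of 12 now {1, 6, 7, 8, 9, 11, 12}
Step 25: union(4, 11) -> merged; set of 4 now {0, 1, 3, 4, 5, 6, 7, 8, 9, 11, 12}
Step 26: union(3, 4) -> already same set; set of 3 now {0, 1, 3, 4, 5, 6, 7, 8, 9, 11, 12}
Step 27: union(2, 7) -> merged; set of 2 now {0, 1, 2, 3, 4, 5, 6, 7, 8, 9, 10, 11, 12}
Step 28: union(1, 7) -> already same set; set of 1 now {0, 1, 2, 3, 4, 5, 6, 7, 8, 9, 10, 11, 12}
Set of 6: {0, 1, 2, 3, 4, 5, 6, 7, 8, 9, 10, 11, 12}; 13 is not a member.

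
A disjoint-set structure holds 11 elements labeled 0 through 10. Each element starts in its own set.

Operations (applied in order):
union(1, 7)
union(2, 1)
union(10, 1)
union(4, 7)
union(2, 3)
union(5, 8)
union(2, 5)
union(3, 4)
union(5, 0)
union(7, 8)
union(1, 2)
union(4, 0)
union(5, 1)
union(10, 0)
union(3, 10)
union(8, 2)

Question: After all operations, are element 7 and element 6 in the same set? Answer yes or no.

Step 1: union(1, 7) -> merged; set of 1 now {1, 7}
Step 2: union(2, 1) -> merged; set of 2 now {1, 2, 7}
Step 3: union(10, 1) -> merged; set of 10 now {1, 2, 7, 10}
Step 4: union(4, 7) -> merged; set of 4 now {1, 2, 4, 7, 10}
Step 5: union(2, 3) -> merged; set of 2 now {1, 2, 3, 4, 7, 10}
Step 6: union(5, 8) -> merged; set of 5 now {5, 8}
Step 7: union(2, 5) -> merged; set of 2 now {1, 2, 3, 4, 5, 7, 8, 10}
Step 8: union(3, 4) -> already same set; set of 3 now {1, 2, 3, 4, 5, 7, 8, 10}
Step 9: union(5, 0) -> merged; set of 5 now {0, 1, 2, 3, 4, 5, 7, 8, 10}
Step 10: union(7, 8) -> already same set; set of 7 now {0, 1, 2, 3, 4, 5, 7, 8, 10}
Step 11: union(1, 2) -> already same set; set of 1 now {0, 1, 2, 3, 4, 5, 7, 8, 10}
Step 12: union(4, 0) -> already same set; set of 4 now {0, 1, 2, 3, 4, 5, 7, 8, 10}
Step 13: union(5, 1) -> already same set; set of 5 now {0, 1, 2, 3, 4, 5, 7, 8, 10}
Step 14: union(10, 0) -> already same set; set of 10 now {0, 1, 2, 3, 4, 5, 7, 8, 10}
Step 15: union(3, 10) -> already same set; set of 3 now {0, 1, 2, 3, 4, 5, 7, 8, 10}
Step 16: union(8, 2) -> already same set; set of 8 now {0, 1, 2, 3, 4, 5, 7, 8, 10}
Set of 7: {0, 1, 2, 3, 4, 5, 7, 8, 10}; 6 is not a member.

Answer: no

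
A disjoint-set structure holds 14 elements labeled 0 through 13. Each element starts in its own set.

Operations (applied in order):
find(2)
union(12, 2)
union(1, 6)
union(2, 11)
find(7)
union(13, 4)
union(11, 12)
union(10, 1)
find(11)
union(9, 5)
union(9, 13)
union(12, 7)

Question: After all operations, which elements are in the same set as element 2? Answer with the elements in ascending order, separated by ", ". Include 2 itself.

Step 1: find(2) -> no change; set of 2 is {2}
Step 2: union(12, 2) -> merged; set of 12 now {2, 12}
Step 3: union(1, 6) -> merged; set of 1 now {1, 6}
Step 4: union(2, 11) -> merged; set of 2 now {2, 11, 12}
Step 5: find(7) -> no change; set of 7 is {7}
Step 6: union(13, 4) -> merged; set of 13 now {4, 13}
Step 7: union(11, 12) -> already same set; set of 11 now {2, 11, 12}
Step 8: union(10, 1) -> merged; set of 10 now {1, 6, 10}
Step 9: find(11) -> no change; set of 11 is {2, 11, 12}
Step 10: union(9, 5) -> merged; set of 9 now {5, 9}
Step 11: union(9, 13) -> merged; set of 9 now {4, 5, 9, 13}
Step 12: union(12, 7) -> merged; set of 12 now {2, 7, 11, 12}
Component of 2: {2, 7, 11, 12}

Answer: 2, 7, 11, 12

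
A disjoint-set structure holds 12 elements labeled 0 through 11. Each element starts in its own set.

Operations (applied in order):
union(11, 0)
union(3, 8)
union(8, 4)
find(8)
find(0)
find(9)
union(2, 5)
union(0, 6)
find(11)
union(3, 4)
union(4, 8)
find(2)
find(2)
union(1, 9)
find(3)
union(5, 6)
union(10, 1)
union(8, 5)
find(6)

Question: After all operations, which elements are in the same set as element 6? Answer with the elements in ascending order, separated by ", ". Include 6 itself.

Step 1: union(11, 0) -> merged; set of 11 now {0, 11}
Step 2: union(3, 8) -> merged; set of 3 now {3, 8}
Step 3: union(8, 4) -> merged; set of 8 now {3, 4, 8}
Step 4: find(8) -> no change; set of 8 is {3, 4, 8}
Step 5: find(0) -> no change; set of 0 is {0, 11}
Step 6: find(9) -> no change; set of 9 is {9}
Step 7: union(2, 5) -> merged; set of 2 now {2, 5}
Step 8: union(0, 6) -> merged; set of 0 now {0, 6, 11}
Step 9: find(11) -> no change; set of 11 is {0, 6, 11}
Step 10: union(3, 4) -> already same set; set of 3 now {3, 4, 8}
Step 11: union(4, 8) -> already same set; set of 4 now {3, 4, 8}
Step 12: find(2) -> no change; set of 2 is {2, 5}
Step 13: find(2) -> no change; set of 2 is {2, 5}
Step 14: union(1, 9) -> merged; set of 1 now {1, 9}
Step 15: find(3) -> no change; set of 3 is {3, 4, 8}
Step 16: union(5, 6) -> merged; set of 5 now {0, 2, 5, 6, 11}
Step 17: union(10, 1) -> merged; set of 10 now {1, 9, 10}
Step 18: union(8, 5) -> merged; set of 8 now {0, 2, 3, 4, 5, 6, 8, 11}
Step 19: find(6) -> no change; set of 6 is {0, 2, 3, 4, 5, 6, 8, 11}
Component of 6: {0, 2, 3, 4, 5, 6, 8, 11}

Answer: 0, 2, 3, 4, 5, 6, 8, 11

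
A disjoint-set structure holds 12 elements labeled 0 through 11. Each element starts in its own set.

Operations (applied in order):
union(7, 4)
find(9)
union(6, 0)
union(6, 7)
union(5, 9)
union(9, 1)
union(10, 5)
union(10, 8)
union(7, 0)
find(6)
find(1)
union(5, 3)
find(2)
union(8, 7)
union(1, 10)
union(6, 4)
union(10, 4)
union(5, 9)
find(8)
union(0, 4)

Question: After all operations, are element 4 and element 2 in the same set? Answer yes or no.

Answer: no

Derivation:
Step 1: union(7, 4) -> merged; set of 7 now {4, 7}
Step 2: find(9) -> no change; set of 9 is {9}
Step 3: union(6, 0) -> merged; set of 6 now {0, 6}
Step 4: union(6, 7) -> merged; set of 6 now {0, 4, 6, 7}
Step 5: union(5, 9) -> merged; set of 5 now {5, 9}
Step 6: union(9, 1) -> merged; set of 9 now {1, 5, 9}
Step 7: union(10, 5) -> merged; set of 10 now {1, 5, 9, 10}
Step 8: union(10, 8) -> merged; set of 10 now {1, 5, 8, 9, 10}
Step 9: union(7, 0) -> already same set; set of 7 now {0, 4, 6, 7}
Step 10: find(6) -> no change; set of 6 is {0, 4, 6, 7}
Step 11: find(1) -> no change; set of 1 is {1, 5, 8, 9, 10}
Step 12: union(5, 3) -> merged; set of 5 now {1, 3, 5, 8, 9, 10}
Step 13: find(2) -> no change; set of 2 is {2}
Step 14: union(8, 7) -> merged; set of 8 now {0, 1, 3, 4, 5, 6, 7, 8, 9, 10}
Step 15: union(1, 10) -> already same set; set of 1 now {0, 1, 3, 4, 5, 6, 7, 8, 9, 10}
Step 16: union(6, 4) -> already same set; set of 6 now {0, 1, 3, 4, 5, 6, 7, 8, 9, 10}
Step 17: union(10, 4) -> already same set; set of 10 now {0, 1, 3, 4, 5, 6, 7, 8, 9, 10}
Step 18: union(5, 9) -> already same set; set of 5 now {0, 1, 3, 4, 5, 6, 7, 8, 9, 10}
Step 19: find(8) -> no change; set of 8 is {0, 1, 3, 4, 5, 6, 7, 8, 9, 10}
Step 20: union(0, 4) -> already same set; set of 0 now {0, 1, 3, 4, 5, 6, 7, 8, 9, 10}
Set of 4: {0, 1, 3, 4, 5, 6, 7, 8, 9, 10}; 2 is not a member.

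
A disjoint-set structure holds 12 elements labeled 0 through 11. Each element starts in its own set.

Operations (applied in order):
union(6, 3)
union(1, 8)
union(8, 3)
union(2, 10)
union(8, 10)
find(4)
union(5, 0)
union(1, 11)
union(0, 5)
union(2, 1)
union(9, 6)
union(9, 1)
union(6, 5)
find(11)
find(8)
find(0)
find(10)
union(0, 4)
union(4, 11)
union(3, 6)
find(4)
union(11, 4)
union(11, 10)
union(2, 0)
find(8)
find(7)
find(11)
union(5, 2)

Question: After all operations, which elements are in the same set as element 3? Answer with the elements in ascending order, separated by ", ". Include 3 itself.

Answer: 0, 1, 2, 3, 4, 5, 6, 8, 9, 10, 11

Derivation:
Step 1: union(6, 3) -> merged; set of 6 now {3, 6}
Step 2: union(1, 8) -> merged; set of 1 now {1, 8}
Step 3: union(8, 3) -> merged; set of 8 now {1, 3, 6, 8}
Step 4: union(2, 10) -> merged; set of 2 now {2, 10}
Step 5: union(8, 10) -> merged; set of 8 now {1, 2, 3, 6, 8, 10}
Step 6: find(4) -> no change; set of 4 is {4}
Step 7: union(5, 0) -> merged; set of 5 now {0, 5}
Step 8: union(1, 11) -> merged; set of 1 now {1, 2, 3, 6, 8, 10, 11}
Step 9: union(0, 5) -> already same set; set of 0 now {0, 5}
Step 10: union(2, 1) -> already same set; set of 2 now {1, 2, 3, 6, 8, 10, 11}
Step 11: union(9, 6) -> merged; set of 9 now {1, 2, 3, 6, 8, 9, 10, 11}
Step 12: union(9, 1) -> already same set; set of 9 now {1, 2, 3, 6, 8, 9, 10, 11}
Step 13: union(6, 5) -> merged; set of 6 now {0, 1, 2, 3, 5, 6, 8, 9, 10, 11}
Step 14: find(11) -> no change; set of 11 is {0, 1, 2, 3, 5, 6, 8, 9, 10, 11}
Step 15: find(8) -> no change; set of 8 is {0, 1, 2, 3, 5, 6, 8, 9, 10, 11}
Step 16: find(0) -> no change; set of 0 is {0, 1, 2, 3, 5, 6, 8, 9, 10, 11}
Step 17: find(10) -> no change; set of 10 is {0, 1, 2, 3, 5, 6, 8, 9, 10, 11}
Step 18: union(0, 4) -> merged; set of 0 now {0, 1, 2, 3, 4, 5, 6, 8, 9, 10, 11}
Step 19: union(4, 11) -> already same set; set of 4 now {0, 1, 2, 3, 4, 5, 6, 8, 9, 10, 11}
Step 20: union(3, 6) -> already same set; set of 3 now {0, 1, 2, 3, 4, 5, 6, 8, 9, 10, 11}
Step 21: find(4) -> no change; set of 4 is {0, 1, 2, 3, 4, 5, 6, 8, 9, 10, 11}
Step 22: union(11, 4) -> already same set; set of 11 now {0, 1, 2, 3, 4, 5, 6, 8, 9, 10, 11}
Step 23: union(11, 10) -> already same set; set of 11 now {0, 1, 2, 3, 4, 5, 6, 8, 9, 10, 11}
Step 24: union(2, 0) -> already same set; set of 2 now {0, 1, 2, 3, 4, 5, 6, 8, 9, 10, 11}
Step 25: find(8) -> no change; set of 8 is {0, 1, 2, 3, 4, 5, 6, 8, 9, 10, 11}
Step 26: find(7) -> no change; set of 7 is {7}
Step 27: find(11) -> no change; set of 11 is {0, 1, 2, 3, 4, 5, 6, 8, 9, 10, 11}
Step 28: union(5, 2) -> already same set; set of 5 now {0, 1, 2, 3, 4, 5, 6, 8, 9, 10, 11}
Component of 3: {0, 1, 2, 3, 4, 5, 6, 8, 9, 10, 11}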